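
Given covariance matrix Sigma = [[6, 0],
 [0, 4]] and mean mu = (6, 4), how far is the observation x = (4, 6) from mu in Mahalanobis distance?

Step 1 — centre the observation: (x - mu) = (-2, 2).

Step 2 — invert Sigma. det(Sigma) = 6·4 - (0)² = 24.
  Sigma^{-1} = (1/det) · [[d, -b], [-b, a]] = [[0.1667, 0],
 [0, 0.25]].

Step 3 — form the quadratic (x - mu)^T · Sigma^{-1} · (x - mu):
  Sigma^{-1} · (x - mu) = (-0.3333, 0.5).
  (x - mu)^T · [Sigma^{-1} · (x - mu)] = (-2)·(-0.3333) + (2)·(0.5) = 1.6667.

Step 4 — take square root: d = √(1.6667) ≈ 1.291.

d(x, mu) = √(1.6667) ≈ 1.291


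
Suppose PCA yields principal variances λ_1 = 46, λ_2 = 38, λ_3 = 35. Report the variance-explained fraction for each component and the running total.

Step 1 — total variance = trace(Sigma) = Σ λ_i = 46 + 38 + 35 = 119.

Step 2 — fraction explained by component i = λ_i / Σ λ:
  PC1: 46/119 = 0.3866
  PC2: 38/119 = 0.3193
  PC3: 35/119 = 0.2941

Step 3 — cumulative fraction after k components = (λ_1 + ... + λ_k) / Σ λ:
  k = 1: 46/119 = 0.3866
  k = 2: (46 + 38)/119 = 84/119 = 0.7059
  k = 3: (46 + 38 + 35)/119 = 119/119 = 1

Summary (fraction, with percent):

explained: PC1 0.3866 (38.66%), PC2 0.3193 (31.93%), PC3 0.2941 (29.41%);  cumulative: 0.3866, 0.7059, 1


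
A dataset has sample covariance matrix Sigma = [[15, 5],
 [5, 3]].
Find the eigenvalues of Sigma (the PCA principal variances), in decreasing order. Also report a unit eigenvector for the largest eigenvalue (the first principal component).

Step 1 — characteristic polynomial of 2×2 Sigma:
  det(Sigma - λI) = λ² - trace · λ + det = 0.
  trace = 15 + 3 = 18, det = 15·3 - (5)² = 20.
Step 2 — discriminant:
  Δ = trace² - 4·det = 324 - 80 = 244.
Step 3 — eigenvalues:
  λ = (trace ± √Δ)/2 = (18 ± 15.6205)/2,
  λ_1 = 16.8102,  λ_2 = 1.1898.

Step 4 — unit eigenvector for λ_1: solve (Sigma - λ_1 I)v = 0. First row:
  (15 - 16.8102)·v_x + (5)·v_y = 0, i.e. (-1.8102)·v_x + (5)·v_y = 0,
  so v ∝ (b, λ_1 - a) = (5, 1.8102) = u.
  ||u|| = √((5)² + (1.8102)²) = √(28.277) ≈ 5.3176,
  v_1 = u/||u|| ≈ (0.9403, 0.3404) (||v_1|| = 1).

λ_1 = 16.8102,  λ_2 = 1.1898;  v_1 ≈ (0.9403, 0.3404)


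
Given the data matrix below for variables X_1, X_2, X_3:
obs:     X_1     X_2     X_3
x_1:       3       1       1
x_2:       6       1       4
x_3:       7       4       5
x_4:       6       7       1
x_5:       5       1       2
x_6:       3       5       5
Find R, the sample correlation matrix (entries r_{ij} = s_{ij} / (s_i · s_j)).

Step 1 — column means:
  mean(X_1) = (3 + 6 + 7 + 6 + 5 + 3) / 6 = 30/6 = 5
  mean(X_2) = (1 + 1 + 4 + 7 + 1 + 5) / 6 = 19/6 = 3.1667
  mean(X_3) = (1 + 4 + 5 + 1 + 2 + 5) / 6 = 18/6 = 3

Step 2 — sample variances and covariances s[i,j] = (1/(n-1)) · Σ_k (x_{k,i} - mean_i) · (x_{k,j} - mean_j), with n-1 = 5:
  s[X_1,X_1] = ((-2)·(-2) + (1)·(1) + (2)·(2) + (1)·(1) + (0)·(0) + (-2)·(-2)) / 5 = 14/5 = 2.8
  s[X_1,X_2] = ((-2)·(-2.1667) + (1)·(-2.1667) + (2)·(0.8333) + (1)·(3.8333) + (0)·(-2.1667) + (-2)·(1.8333)) / 5 = 4/5 = 0.8
  s[X_1,X_3] = ((-2)·(-2) + (1)·(1) + (2)·(2) + (1)·(-2) + (0)·(-1) + (-2)·(2)) / 5 = 3/5 = 0.6
  s[X_2,X_2] = ((-2.1667)·(-2.1667) + (-2.1667)·(-2.1667) + (0.8333)·(0.8333) + (3.8333)·(3.8333) + (-2.1667)·(-2.1667) + (1.8333)·(1.8333)) / 5 = 32.8333/5 = 6.5667
  s[X_2,X_3] = ((-2.1667)·(-2) + (-2.1667)·(1) + (0.8333)·(2) + (3.8333)·(-2) + (-2.1667)·(-1) + (1.8333)·(2)) / 5 = 2/5 = 0.4
  s[X_3,X_3] = ((-2)·(-2) + (1)·(1) + (2)·(2) + (-2)·(-2) + (-1)·(-1) + (2)·(2)) / 5 = 18/5 = 3.6
  Sample standard deviations s_i = √(s[i,i]):
  s(X_1) = √(2.8) = 1.6733
  s(X_2) = √(6.5667) = 2.5626
  s(X_3) = √(3.6) = 1.8974

Step 3 — r_{ij} = s_{ij} / (s_i · s_j):
  r[X_1,X_1] = 1 (diagonal).
  r[X_1,X_2] = 0.8 / (1.6733 · 2.5626) = 0.8 / 4.288 = 0.1866
  r[X_1,X_3] = 0.6 / (1.6733 · 1.8974) = 0.6 / 3.1749 = 0.189
  r[X_2,X_2] = 1 (diagonal).
  r[X_2,X_3] = 0.4 / (2.5626 · 1.8974) = 0.4 / 4.8621 = 0.0823
  r[X_3,X_3] = 1 (diagonal).

R is symmetric with unit diagonal. Assembling:

R = [[1, 0.1866, 0.189],
 [0.1866, 1, 0.0823],
 [0.189, 0.0823, 1]]


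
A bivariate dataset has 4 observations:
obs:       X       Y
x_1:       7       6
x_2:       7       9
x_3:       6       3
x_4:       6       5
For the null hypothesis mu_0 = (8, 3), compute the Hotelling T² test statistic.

Step 1 — sample mean vector:
  mean(X) = (7 + 7 + 6 + 6) / 4 = 26/4 = 6.5
  mean(Y) = (6 + 9 + 3 + 5) / 4 = 23/4 = 5.75
  x̄ = (6.5, 5.75),  deviation x̄ - mu_0 = (6.5, 5.75) - (8, 3) = (-1.5, 2.75).

Step 2 — sample covariance matrix, S[i,j] = (1/(n-1)) · Σ_k (x_{k,i} - mean_i) · (x_{k,j} - mean_j), divisor n-1 = 3:
  S[X,X] = ((0.5)·(0.5) + (0.5)·(0.5) + (-0.5)·(-0.5) + (-0.5)·(-0.5)) / 3 = 1/3 = 0.3333
  S[X,Y] = ((0.5)·(0.25) + (0.5)·(3.25) + (-0.5)·(-2.75) + (-0.5)·(-0.75)) / 3 = 3.5/3 = 1.1667
  S[Y,Y] = ((0.25)·(0.25) + (3.25)·(3.25) + (-2.75)·(-2.75) + (-0.75)·(-0.75)) / 3 = 18.75/3 = 6.25
  S = [[0.3333, 1.1667],
 [1.1667, 6.25]].

Step 3 — invert S. det(S) = 0.3333·6.25 - (1.1667)² = 0.7222.
  S^{-1} = (1/det) · [[d, -b], [-b, a]] = [[8.6538, -1.6154],
 [-1.6154, 0.4615]].

Step 4 — quadratic form (x̄ - mu_0)^T · S^{-1} · (x̄ - mu_0):
  S^{-1} · (x̄ - mu_0) = (-17.4231, 3.6923),
  (x̄ - mu_0)^T · [...] = (-1.5)·(-17.4231) + (2.75)·(3.6923) = 36.2885.

Step 5 — scale by n: T² = 4 · 36.2885 = 145.1538.

T² ≈ 145.1538


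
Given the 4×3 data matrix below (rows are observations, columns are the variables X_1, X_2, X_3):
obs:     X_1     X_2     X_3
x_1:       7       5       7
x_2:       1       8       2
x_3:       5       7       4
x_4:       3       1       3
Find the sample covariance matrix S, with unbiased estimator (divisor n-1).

Step 1 — column means:
  mean(X_1) = (7 + 1 + 5 + 3) / 4 = 16/4 = 4
  mean(X_2) = (5 + 8 + 7 + 1) / 4 = 21/4 = 5.25
  mean(X_3) = (7 + 2 + 4 + 3) / 4 = 16/4 = 4

Step 2 — sample covariance S[i,j] = (1/(n-1)) · Σ_k (x_{k,i} - mean_i) · (x_{k,j} - mean_j), with n-1 = 3.
  S[X_1,X_1] = ((3)·(3) + (-3)·(-3) + (1)·(1) + (-1)·(-1)) / 3 = 20/3 = 6.6667
  S[X_1,X_2] = ((3)·(-0.25) + (-3)·(2.75) + (1)·(1.75) + (-1)·(-4.25)) / 3 = -3/3 = -1
  S[X_1,X_3] = ((3)·(3) + (-3)·(-2) + (1)·(0) + (-1)·(-1)) / 3 = 16/3 = 5.3333
  S[X_2,X_2] = ((-0.25)·(-0.25) + (2.75)·(2.75) + (1.75)·(1.75) + (-4.25)·(-4.25)) / 3 = 28.75/3 = 9.5833
  S[X_2,X_3] = ((-0.25)·(3) + (2.75)·(-2) + (1.75)·(0) + (-4.25)·(-1)) / 3 = -2/3 = -0.6667
  S[X_3,X_3] = ((3)·(3) + (-2)·(-2) + (0)·(0) + (-1)·(-1)) / 3 = 14/3 = 4.6667

S is symmetric (S[j,i] = S[i,j]). Assembling:

S = [[6.6667, -1, 5.3333],
 [-1, 9.5833, -0.6667],
 [5.3333, -0.6667, 4.6667]]


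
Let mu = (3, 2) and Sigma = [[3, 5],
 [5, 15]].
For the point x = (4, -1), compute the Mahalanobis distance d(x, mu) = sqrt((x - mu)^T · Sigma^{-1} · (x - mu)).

Step 1 — centre the observation: (x - mu) = (1, -3).

Step 2 — invert Sigma. det(Sigma) = 3·15 - (5)² = 20.
  Sigma^{-1} = (1/det) · [[d, -b], [-b, a]] = [[0.75, -0.25],
 [-0.25, 0.15]].

Step 3 — form the quadratic (x - mu)^T · Sigma^{-1} · (x - mu):
  Sigma^{-1} · (x - mu) = (1.5, -0.7).
  (x - mu)^T · [Sigma^{-1} · (x - mu)] = (1)·(1.5) + (-3)·(-0.7) = 3.6.

Step 4 — take square root: d = √(3.6) ≈ 1.8974.

d(x, mu) = √(3.6) ≈ 1.8974


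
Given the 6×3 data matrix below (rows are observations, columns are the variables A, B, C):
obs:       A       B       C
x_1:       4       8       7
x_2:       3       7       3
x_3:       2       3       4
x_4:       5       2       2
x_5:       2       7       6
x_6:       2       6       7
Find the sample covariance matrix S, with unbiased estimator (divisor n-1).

Step 1 — column means:
  mean(A) = (4 + 3 + 2 + 5 + 2 + 2) / 6 = 18/6 = 3
  mean(B) = (8 + 7 + 3 + 2 + 7 + 6) / 6 = 33/6 = 5.5
  mean(C) = (7 + 3 + 4 + 2 + 6 + 7) / 6 = 29/6 = 4.8333

Step 2 — sample covariance S[i,j] = (1/(n-1)) · Σ_k (x_{k,i} - mean_i) · (x_{k,j} - mean_j), with n-1 = 5.
  S[A,A] = ((1)·(1) + (0)·(0) + (-1)·(-1) + (2)·(2) + (-1)·(-1) + (-1)·(-1)) / 5 = 8/5 = 1.6
  S[A,B] = ((1)·(2.5) + (0)·(1.5) + (-1)·(-2.5) + (2)·(-3.5) + (-1)·(1.5) + (-1)·(0.5)) / 5 = -4/5 = -0.8
  S[A,C] = ((1)·(2.1667) + (0)·(-1.8333) + (-1)·(-0.8333) + (2)·(-2.8333) + (-1)·(1.1667) + (-1)·(2.1667)) / 5 = -6/5 = -1.2
  S[B,B] = ((2.5)·(2.5) + (1.5)·(1.5) + (-2.5)·(-2.5) + (-3.5)·(-3.5) + (1.5)·(1.5) + (0.5)·(0.5)) / 5 = 29.5/5 = 5.9
  S[B,C] = ((2.5)·(2.1667) + (1.5)·(-1.8333) + (-2.5)·(-0.8333) + (-3.5)·(-2.8333) + (1.5)·(1.1667) + (0.5)·(2.1667)) / 5 = 17.5/5 = 3.5
  S[C,C] = ((2.1667)·(2.1667) + (-1.8333)·(-1.8333) + (-0.8333)·(-0.8333) + (-2.8333)·(-2.8333) + (1.1667)·(1.1667) + (2.1667)·(2.1667)) / 5 = 22.8333/5 = 4.5667

S is symmetric (S[j,i] = S[i,j]). Assembling:

S = [[1.6, -0.8, -1.2],
 [-0.8, 5.9, 3.5],
 [-1.2, 3.5, 4.5667]]


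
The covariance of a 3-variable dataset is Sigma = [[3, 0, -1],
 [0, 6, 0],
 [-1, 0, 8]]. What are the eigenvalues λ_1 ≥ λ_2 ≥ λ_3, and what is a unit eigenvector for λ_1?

Step 1 — characteristic polynomial p(λ) = det(λI - Sigma) = λ³ - tr·λ² + c_1·λ - det, where tr = trace, c_1 = sum of the principal 2×2 minors, det = det(Sigma):
  tr = 3 + 6 + 8 = 17,
  c_1 = (3·6 - (0)²) + (3·8 - (-1)²) + (6·8 - (0)²) = 18 + 23 + 48 = 89,
  det = 3·(6·8 - (0)²) - (0)·((0)·8 - (0)·(-1)) + (-1)·((0)·(0) - 6·(-1)) = 3·(48) - (0)·(0) + (-1)·(6) = 138.
  So p(λ) = λ³ - 17λ² + 89λ - 138.
Step 2 — look for an integer root (rational root theorem: any rational root is an integer divisor of 138). Testing λ = 6:
  p(6) = 216 - 612 + 534 - 138 = 0  ✓
  Dividing out (λ - 6): p(λ) = (λ - 6)(λ² - 11λ + 23).
Step 3 — remaining eigenvalues from the quadratic λ² - 11λ + 23 = 0:
  Δ = 11² - 4·23 = 121 - 92 = 29,  λ = (11 ± √29)/2 = (11 ± 5.3852)/2 ≈ 8.1926 or 2.8074.
  Sorted: λ_1 = 8.1926,  λ_2 = 6,  λ_3 = 2.8074  (check: sum = 17 = tr ✓).

Step 4 — unit eigenvector for λ_1 ≈ 8.1926: v spans the null space of (Sigma - λ_1 I), whose rows are
  r_1 = (-5.1926, 0, -1),  r_2 = (0, -2.1926, 0),  r_3 = (-1, 0, -0.1926).
  v is orthogonal to every row, so take v ∝ r_1 × r_2 = ((0)·(0) - (-1)·(-2.1926), (-1)·(0) - (-5.1926)·(0), (-5.1926)·(-2.1926) - (0)·(0)) ≈ (-2.1926, 0, 11.3852).
  Rescale (multiply by -1 so the first nonzero entry is positive): u = (2.1926, 0, -11.3852).
  ||u|| = √((2.1926)² + (0)² + (-11.3852)²) = √(134.4294) ≈ 11.5944,  v_1 = u/||u|| ≈ (0.1891, 0, -0.982) (||v_1|| = 1).

λ_1 = 8.1926,  λ_2 = 6,  λ_3 = 2.8074;  v_1 ≈ (0.1891, 0, -0.982)


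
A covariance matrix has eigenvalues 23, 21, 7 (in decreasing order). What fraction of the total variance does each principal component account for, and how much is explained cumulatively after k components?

Step 1 — total variance = trace(Sigma) = Σ λ_i = 23 + 21 + 7 = 51.

Step 2 — fraction explained by component i = λ_i / Σ λ:
  PC1: 23/51 = 0.451
  PC2: 21/51 = 0.4118
  PC3: 7/51 = 0.1373

Step 3 — cumulative fraction after k components = (λ_1 + ... + λ_k) / Σ λ:
  k = 1: 23/51 = 0.451
  k = 2: (23 + 21)/51 = 44/51 = 0.8627
  k = 3: (23 + 21 + 7)/51 = 51/51 = 1

Summary (fraction, with percent):

explained: PC1 0.451 (45.1%), PC2 0.4118 (41.18%), PC3 0.1373 (13.73%);  cumulative: 0.451, 0.8627, 1


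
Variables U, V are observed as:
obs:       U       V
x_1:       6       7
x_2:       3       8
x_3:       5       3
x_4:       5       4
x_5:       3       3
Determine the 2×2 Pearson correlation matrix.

Step 1 — column means:
  mean(U) = (6 + 3 + 5 + 5 + 3) / 5 = 22/5 = 4.4
  mean(V) = (7 + 8 + 3 + 4 + 3) / 5 = 25/5 = 5

Step 2 — sample variances and covariances s[i,j] = (1/(n-1)) · Σ_k (x_{k,i} - mean_i) · (x_{k,j} - mean_j), with n-1 = 4:
  s[U,U] = ((1.6)·(1.6) + (-1.4)·(-1.4) + (0.6)·(0.6) + (0.6)·(0.6) + (-1.4)·(-1.4)) / 4 = 7.2/4 = 1.8
  s[U,V] = ((1.6)·(2) + (-1.4)·(3) + (0.6)·(-2) + (0.6)·(-1) + (-1.4)·(-2)) / 4 = 0/4 = 0
  s[V,V] = ((2)·(2) + (3)·(3) + (-2)·(-2) + (-1)·(-1) + (-2)·(-2)) / 4 = 22/4 = 5.5
  Sample standard deviations s_i = √(s[i,i]):
  s(U) = √(1.8) = 1.3416
  s(V) = √(5.5) = 2.3452

Step 3 — r_{ij} = s_{ij} / (s_i · s_j):
  r[U,U] = 1 (diagonal).
  r[U,V] = 0 / (1.3416 · 2.3452) = 0 / 3.1464 = 0
  r[V,V] = 1 (diagonal).

R is symmetric with unit diagonal. Assembling:

R = [[1, 0],
 [0, 1]]


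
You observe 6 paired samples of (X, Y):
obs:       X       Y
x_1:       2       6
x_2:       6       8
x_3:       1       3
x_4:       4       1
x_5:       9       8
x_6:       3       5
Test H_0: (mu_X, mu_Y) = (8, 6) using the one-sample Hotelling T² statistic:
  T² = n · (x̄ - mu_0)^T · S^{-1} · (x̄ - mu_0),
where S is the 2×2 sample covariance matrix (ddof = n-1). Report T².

Step 1 — sample mean vector:
  mean(X) = (2 + 6 + 1 + 4 + 9 + 3) / 6 = 25/6 = 4.1667
  mean(Y) = (6 + 8 + 3 + 1 + 8 + 5) / 6 = 31/6 = 5.1667
  x̄ = (4.1667, 5.1667),  deviation x̄ - mu_0 = (4.1667, 5.1667) - (8, 6) = (-3.8333, -0.8333).

Step 2 — sample covariance matrix, S[i,j] = (1/(n-1)) · Σ_k (x_{k,i} - mean_i) · (x_{k,j} - mean_j), divisor n-1 = 5:
  S[X,X] = ((-2.1667)·(-2.1667) + (1.8333)·(1.8333) + (-3.1667)·(-3.1667) + (-0.1667)·(-0.1667) + (4.8333)·(4.8333) + (-1.1667)·(-1.1667)) / 5 = 42.8333/5 = 8.5667
  S[X,Y] = ((-2.1667)·(0.8333) + (1.8333)·(2.8333) + (-3.1667)·(-2.1667) + (-0.1667)·(-4.1667) + (4.8333)·(2.8333) + (-1.1667)·(-0.1667)) / 5 = 24.8333/5 = 4.9667
  S[Y,Y] = ((0.8333)·(0.8333) + (2.8333)·(2.8333) + (-2.1667)·(-2.1667) + (-4.1667)·(-4.1667) + (2.8333)·(2.8333) + (-0.1667)·(-0.1667)) / 5 = 38.8333/5 = 7.7667
  S = [[8.5667, 4.9667],
 [4.9667, 7.7667]].

Step 3 — invert S. det(S) = 8.5667·7.7667 - (4.9667)² = 41.8667.
  S^{-1} = (1/det) · [[d, -b], [-b, a]] = [[0.1855, -0.1186],
 [-0.1186, 0.2046]].

Step 4 — quadratic form (x̄ - mu_0)^T · S^{-1} · (x̄ - mu_0):
  S^{-1} · (x̄ - mu_0) = (-0.6123, 0.2842),
  (x̄ - mu_0)^T · [...] = (-3.8333)·(-0.6123) + (-0.8333)·(0.2842) = 2.1101.

Step 5 — scale by n: T² = 6 · 2.1101 = 12.6608.

T² ≈ 12.6608


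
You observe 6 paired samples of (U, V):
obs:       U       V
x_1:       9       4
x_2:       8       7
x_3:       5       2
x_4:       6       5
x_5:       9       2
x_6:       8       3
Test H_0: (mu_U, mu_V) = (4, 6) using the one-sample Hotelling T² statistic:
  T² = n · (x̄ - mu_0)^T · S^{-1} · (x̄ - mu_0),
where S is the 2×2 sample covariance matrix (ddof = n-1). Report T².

Step 1 — sample mean vector:
  mean(U) = (9 + 8 + 5 + 6 + 9 + 8) / 6 = 45/6 = 7.5
  mean(V) = (4 + 7 + 2 + 5 + 2 + 3) / 6 = 23/6 = 3.8333
  x̄ = (7.5, 3.8333),  deviation x̄ - mu_0 = (7.5, 3.8333) - (4, 6) = (3.5, -2.1667).

Step 2 — sample covariance matrix, S[i,j] = (1/(n-1)) · Σ_k (x_{k,i} - mean_i) · (x_{k,j} - mean_j), divisor n-1 = 5:
  S[U,U] = ((1.5)·(1.5) + (0.5)·(0.5) + (-2.5)·(-2.5) + (-1.5)·(-1.5) + (1.5)·(1.5) + (0.5)·(0.5)) / 5 = 13.5/5 = 2.7
  S[U,V] = ((1.5)·(0.1667) + (0.5)·(3.1667) + (-2.5)·(-1.8333) + (-1.5)·(1.1667) + (1.5)·(-1.8333) + (0.5)·(-0.8333)) / 5 = 1.5/5 = 0.3
  S[V,V] = ((0.1667)·(0.1667) + (3.1667)·(3.1667) + (-1.8333)·(-1.8333) + (1.1667)·(1.1667) + (-1.8333)·(-1.8333) + (-0.8333)·(-0.8333)) / 5 = 18.8333/5 = 3.7667
  S = [[2.7, 0.3],
 [0.3, 3.7667]].

Step 3 — invert S. det(S) = 2.7·3.7667 - (0.3)² = 10.08.
  S^{-1} = (1/det) · [[d, -b], [-b, a]] = [[0.3737, -0.0298],
 [-0.0298, 0.2679]].

Step 4 — quadratic form (x̄ - mu_0)^T · S^{-1} · (x̄ - mu_0):
  S^{-1} · (x̄ - mu_0) = (1.3724, -0.6845),
  (x̄ - mu_0)^T · [...] = (3.5)·(1.3724) + (-2.1667)·(-0.6845) = 6.2864.

Step 5 — scale by n: T² = 6 · 6.2864 = 37.7183.

T² ≈ 37.7183


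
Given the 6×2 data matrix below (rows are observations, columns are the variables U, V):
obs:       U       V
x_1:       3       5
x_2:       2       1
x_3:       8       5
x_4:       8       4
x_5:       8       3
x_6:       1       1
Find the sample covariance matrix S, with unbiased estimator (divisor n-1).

Step 1 — column means:
  mean(U) = (3 + 2 + 8 + 8 + 8 + 1) / 6 = 30/6 = 5
  mean(V) = (5 + 1 + 5 + 4 + 3 + 1) / 6 = 19/6 = 3.1667

Step 2 — sample covariance S[i,j] = (1/(n-1)) · Σ_k (x_{k,i} - mean_i) · (x_{k,j} - mean_j), with n-1 = 5.
  S[U,U] = ((-2)·(-2) + (-3)·(-3) + (3)·(3) + (3)·(3) + (3)·(3) + (-4)·(-4)) / 5 = 56/5 = 11.2
  S[U,V] = ((-2)·(1.8333) + (-3)·(-2.1667) + (3)·(1.8333) + (3)·(0.8333) + (3)·(-0.1667) + (-4)·(-2.1667)) / 5 = 19/5 = 3.8
  S[V,V] = ((1.8333)·(1.8333) + (-2.1667)·(-2.1667) + (1.8333)·(1.8333) + (0.8333)·(0.8333) + (-0.1667)·(-0.1667) + (-2.1667)·(-2.1667)) / 5 = 16.8333/5 = 3.3667

S is symmetric (S[j,i] = S[i,j]). Assembling:

S = [[11.2, 3.8],
 [3.8, 3.3667]]


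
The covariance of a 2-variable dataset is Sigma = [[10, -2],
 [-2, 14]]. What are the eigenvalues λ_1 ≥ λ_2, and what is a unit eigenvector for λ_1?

Step 1 — characteristic polynomial of 2×2 Sigma:
  det(Sigma - λI) = λ² - trace · λ + det = 0.
  trace = 10 + 14 = 24, det = 10·14 - (-2)² = 136.
Step 2 — discriminant:
  Δ = trace² - 4·det = 576 - 544 = 32.
Step 3 — eigenvalues:
  λ = (trace ± √Δ)/2 = (24 ± 5.6569)/2,
  λ_1 = 14.8284,  λ_2 = 9.1716.

Step 4 — unit eigenvector for λ_1: solve (Sigma - λ_1 I)v = 0. First row:
  (10 - 14.8284)·v_x + (-2)·v_y = 0, i.e. (-4.8284)·v_x + (-2)·v_y = 0,
  so v ∝ (b, λ_1 - a) = (-2, 4.8284); multiply by -1 so the first entry is positive: u = (2, -4.8284).
  ||u|| = √((2)² + (-4.8284)²) = √(27.3137) ≈ 5.2263,
  v_1 = u/||u|| ≈ (0.3827, -0.9239) (||v_1|| = 1).

λ_1 = 14.8284,  λ_2 = 9.1716;  v_1 ≈ (0.3827, -0.9239)


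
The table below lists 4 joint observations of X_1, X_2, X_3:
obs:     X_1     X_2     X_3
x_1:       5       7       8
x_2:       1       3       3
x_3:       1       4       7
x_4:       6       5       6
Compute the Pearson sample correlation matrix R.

Step 1 — column means:
  mean(X_1) = (5 + 1 + 1 + 6) / 4 = 13/4 = 3.25
  mean(X_2) = (7 + 3 + 4 + 5) / 4 = 19/4 = 4.75
  mean(X_3) = (8 + 3 + 7 + 6) / 4 = 24/4 = 6

Step 2 — sample variances and covariances s[i,j] = (1/(n-1)) · Σ_k (x_{k,i} - mean_i) · (x_{k,j} - mean_j), with n-1 = 3:
  s[X_1,X_1] = ((1.75)·(1.75) + (-2.25)·(-2.25) + (-2.25)·(-2.25) + (2.75)·(2.75)) / 3 = 20.75/3 = 6.9167
  s[X_1,X_2] = ((1.75)·(2.25) + (-2.25)·(-1.75) + (-2.25)·(-0.75) + (2.75)·(0.25)) / 3 = 10.25/3 = 3.4167
  s[X_1,X_3] = ((1.75)·(2) + (-2.25)·(-3) + (-2.25)·(1) + (2.75)·(0)) / 3 = 8/3 = 2.6667
  s[X_2,X_2] = ((2.25)·(2.25) + (-1.75)·(-1.75) + (-0.75)·(-0.75) + (0.25)·(0.25)) / 3 = 8.75/3 = 2.9167
  s[X_2,X_3] = ((2.25)·(2) + (-1.75)·(-3) + (-0.75)·(1) + (0.25)·(0)) / 3 = 9/3 = 3
  s[X_3,X_3] = ((2)·(2) + (-3)·(-3) + (1)·(1) + (0)·(0)) / 3 = 14/3 = 4.6667
  Sample standard deviations s_i = √(s[i,i]):
  s(X_1) = √(6.9167) = 2.63
  s(X_2) = √(2.9167) = 1.7078
  s(X_3) = √(4.6667) = 2.1602

Step 3 — r_{ij} = s_{ij} / (s_i · s_j):
  r[X_1,X_1] = 1 (diagonal).
  r[X_1,X_2] = 3.4167 / (2.63 · 1.7078) = 3.4167 / 4.4915 = 0.7607
  r[X_1,X_3] = 2.6667 / (2.63 · 2.1602) = 2.6667 / 5.6814 = 0.4694
  r[X_2,X_2] = 1 (diagonal).
  r[X_2,X_3] = 3 / (1.7078 · 2.1602) = 3 / 3.6893 = 0.8132
  r[X_3,X_3] = 1 (diagonal).

R is symmetric with unit diagonal. Assembling:

R = [[1, 0.7607, 0.4694],
 [0.7607, 1, 0.8132],
 [0.4694, 0.8132, 1]]


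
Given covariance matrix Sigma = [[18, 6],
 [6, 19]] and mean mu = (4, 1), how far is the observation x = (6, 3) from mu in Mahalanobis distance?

Step 1 — centre the observation: (x - mu) = (2, 2).

Step 2 — invert Sigma. det(Sigma) = 18·19 - (6)² = 306.
  Sigma^{-1} = (1/det) · [[d, -b], [-b, a]] = [[0.0621, -0.0196],
 [-0.0196, 0.0588]].

Step 3 — form the quadratic (x - mu)^T · Sigma^{-1} · (x - mu):
  Sigma^{-1} · (x - mu) = (0.085, 0.0784).
  (x - mu)^T · [Sigma^{-1} · (x - mu)] = (2)·(0.085) + (2)·(0.0784) = 0.3268.

Step 4 — take square root: d = √(0.3268) ≈ 0.5717.

d(x, mu) = √(0.3268) ≈ 0.5717


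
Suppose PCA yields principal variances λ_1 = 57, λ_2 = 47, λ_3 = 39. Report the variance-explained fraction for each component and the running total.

Step 1 — total variance = trace(Sigma) = Σ λ_i = 57 + 47 + 39 = 143.

Step 2 — fraction explained by component i = λ_i / Σ λ:
  PC1: 57/143 = 0.3986
  PC2: 47/143 = 0.3287
  PC3: 39/143 = 0.2727

Step 3 — cumulative fraction after k components = (λ_1 + ... + λ_k) / Σ λ:
  k = 1: 57/143 = 0.3986
  k = 2: (57 + 47)/143 = 104/143 = 0.7273
  k = 3: (57 + 47 + 39)/143 = 143/143 = 1

Summary (fraction, with percent):

explained: PC1 0.3986 (39.86%), PC2 0.3287 (32.87%), PC3 0.2727 (27.27%);  cumulative: 0.3986, 0.7273, 1


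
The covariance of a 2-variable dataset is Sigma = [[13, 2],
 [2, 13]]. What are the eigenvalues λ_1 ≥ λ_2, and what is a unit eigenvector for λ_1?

Step 1 — characteristic polynomial of 2×2 Sigma:
  det(Sigma - λI) = λ² - trace · λ + det = 0.
  trace = 13 + 13 = 26, det = 13·13 - (2)² = 165.
Step 2 — discriminant:
  Δ = trace² - 4·det = 676 - 660 = 16.
Step 3 — eigenvalues:
  λ = (trace ± √Δ)/2 = (26 ± 4)/2,
  λ_1 = 15,  λ_2 = 11.

Step 4 — unit eigenvector for λ_1: solve (Sigma - λ_1 I)v = 0. First row:
  (13 - 15)·v_x + (2)·v_y = 0, i.e. (-2)·v_x + (2)·v_y = 0,
  so v ∝ (b, λ_1 - a) = (2, 2) = u.
  ||u|| = √((2)² + (2)²) = √(8) ≈ 2.8284,
  v_1 = u/||u|| ≈ (0.7071, 0.7071) (||v_1|| = 1).

λ_1 = 15,  λ_2 = 11;  v_1 ≈ (0.7071, 0.7071)


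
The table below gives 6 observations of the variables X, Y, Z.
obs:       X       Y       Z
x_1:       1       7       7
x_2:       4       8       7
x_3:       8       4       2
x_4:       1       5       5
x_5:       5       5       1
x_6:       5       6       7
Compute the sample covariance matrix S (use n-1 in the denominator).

Step 1 — column means:
  mean(X) = (1 + 4 + 8 + 1 + 5 + 5) / 6 = 24/6 = 4
  mean(Y) = (7 + 8 + 4 + 5 + 5 + 6) / 6 = 35/6 = 5.8333
  mean(Z) = (7 + 7 + 2 + 5 + 1 + 7) / 6 = 29/6 = 4.8333

Step 2 — sample covariance S[i,j] = (1/(n-1)) · Σ_k (x_{k,i} - mean_i) · (x_{k,j} - mean_j), with n-1 = 5.
  S[X,X] = ((-3)·(-3) + (0)·(0) + (4)·(4) + (-3)·(-3) + (1)·(1) + (1)·(1)) / 5 = 36/5 = 7.2
  S[X,Y] = ((-3)·(1.1667) + (0)·(2.1667) + (4)·(-1.8333) + (-3)·(-0.8333) + (1)·(-0.8333) + (1)·(0.1667)) / 5 = -9/5 = -1.8
  S[X,Z] = ((-3)·(2.1667) + (0)·(2.1667) + (4)·(-2.8333) + (-3)·(0.1667) + (1)·(-3.8333) + (1)·(2.1667)) / 5 = -20/5 = -4
  S[Y,Y] = ((1.1667)·(1.1667) + (2.1667)·(2.1667) + (-1.8333)·(-1.8333) + (-0.8333)·(-0.8333) + (-0.8333)·(-0.8333) + (0.1667)·(0.1667)) / 5 = 10.8333/5 = 2.1667
  S[Y,Z] = ((1.1667)·(2.1667) + (2.1667)·(2.1667) + (-1.8333)·(-2.8333) + (-0.8333)·(0.1667) + (-0.8333)·(-3.8333) + (0.1667)·(2.1667)) / 5 = 15.8333/5 = 3.1667
  S[Z,Z] = ((2.1667)·(2.1667) + (2.1667)·(2.1667) + (-2.8333)·(-2.8333) + (0.1667)·(0.1667) + (-3.8333)·(-3.8333) + (2.1667)·(2.1667)) / 5 = 36.8333/5 = 7.3667

S is symmetric (S[j,i] = S[i,j]). Assembling:

S = [[7.2, -1.8, -4],
 [-1.8, 2.1667, 3.1667],
 [-4, 3.1667, 7.3667]]


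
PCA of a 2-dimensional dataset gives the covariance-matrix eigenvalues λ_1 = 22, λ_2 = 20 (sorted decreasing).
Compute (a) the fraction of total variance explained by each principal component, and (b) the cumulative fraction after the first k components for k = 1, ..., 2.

Step 1 — total variance = trace(Sigma) = Σ λ_i = 22 + 20 = 42.

Step 2 — fraction explained by component i = λ_i / Σ λ:
  PC1: 22/42 = 0.5238
  PC2: 20/42 = 0.4762

Step 3 — cumulative fraction after k components = (λ_1 + ... + λ_k) / Σ λ:
  k = 1: 22/42 = 0.5238
  k = 2: (22 + 20)/42 = 42/42 = 1

Summary (fraction, with percent):

explained: PC1 0.5238 (52.38%), PC2 0.4762 (47.62%);  cumulative: 0.5238, 1


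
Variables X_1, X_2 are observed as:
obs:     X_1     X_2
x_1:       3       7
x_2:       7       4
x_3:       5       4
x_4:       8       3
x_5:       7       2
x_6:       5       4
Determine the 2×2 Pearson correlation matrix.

Step 1 — column means:
  mean(X_1) = (3 + 7 + 5 + 8 + 7 + 5) / 6 = 35/6 = 5.8333
  mean(X_2) = (7 + 4 + 4 + 3 + 2 + 4) / 6 = 24/6 = 4

Step 2 — sample variances and covariances s[i,j] = (1/(n-1)) · Σ_k (x_{k,i} - mean_i) · (x_{k,j} - mean_j), with n-1 = 5:
  s[X_1,X_1] = ((-2.8333)·(-2.8333) + (1.1667)·(1.1667) + (-0.8333)·(-0.8333) + (2.1667)·(2.1667) + (1.1667)·(1.1667) + (-0.8333)·(-0.8333)) / 5 = 16.8333/5 = 3.3667
  s[X_1,X_2] = ((-2.8333)·(3) + (1.1667)·(0) + (-0.8333)·(0) + (2.1667)·(-1) + (1.1667)·(-2) + (-0.8333)·(0)) / 5 = -13/5 = -2.6
  s[X_2,X_2] = ((3)·(3) + (0)·(0) + (0)·(0) + (-1)·(-1) + (-2)·(-2) + (0)·(0)) / 5 = 14/5 = 2.8
  Sample standard deviations s_i = √(s[i,i]):
  s(X_1) = √(3.3667) = 1.8348
  s(X_2) = √(2.8) = 1.6733

Step 3 — r_{ij} = s_{ij} / (s_i · s_j):
  r[X_1,X_1] = 1 (diagonal).
  r[X_1,X_2] = -2.6 / (1.8348 · 1.6733) = -2.6 / 3.0703 = -0.8468
  r[X_2,X_2] = 1 (diagonal).

R is symmetric with unit diagonal. Assembling:

R = [[1, -0.8468],
 [-0.8468, 1]]


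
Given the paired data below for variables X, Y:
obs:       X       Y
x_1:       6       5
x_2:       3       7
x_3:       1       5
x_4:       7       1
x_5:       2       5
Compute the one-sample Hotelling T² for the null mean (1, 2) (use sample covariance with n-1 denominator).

Step 1 — sample mean vector:
  mean(X) = (6 + 3 + 1 + 7 + 2) / 5 = 19/5 = 3.8
  mean(Y) = (5 + 7 + 5 + 1 + 5) / 5 = 23/5 = 4.6
  x̄ = (3.8, 4.6),  deviation x̄ - mu_0 = (3.8, 4.6) - (1, 2) = (2.8, 2.6).

Step 2 — sample covariance matrix, S[i,j] = (1/(n-1)) · Σ_k (x_{k,i} - mean_i) · (x_{k,j} - mean_j), divisor n-1 = 4:
  S[X,X] = ((2.2)·(2.2) + (-0.8)·(-0.8) + (-2.8)·(-2.8) + (3.2)·(3.2) + (-1.8)·(-1.8)) / 4 = 26.8/4 = 6.7
  S[X,Y] = ((2.2)·(0.4) + (-0.8)·(2.4) + (-2.8)·(0.4) + (3.2)·(-3.6) + (-1.8)·(0.4)) / 4 = -14.4/4 = -3.6
  S[Y,Y] = ((0.4)·(0.4) + (2.4)·(2.4) + (0.4)·(0.4) + (-3.6)·(-3.6) + (0.4)·(0.4)) / 4 = 19.2/4 = 4.8
  S = [[6.7, -3.6],
 [-3.6, 4.8]].

Step 3 — invert S. det(S) = 6.7·4.8 - (-3.6)² = 19.2.
  S^{-1} = (1/det) · [[d, -b], [-b, a]] = [[0.25, 0.1875],
 [0.1875, 0.349]].

Step 4 — quadratic form (x̄ - mu_0)^T · S^{-1} · (x̄ - mu_0):
  S^{-1} · (x̄ - mu_0) = (1.1875, 1.4323),
  (x̄ - mu_0)^T · [...] = (2.8)·(1.1875) + (2.6)·(1.4323) = 7.049.

Step 5 — scale by n: T² = 5 · 7.049 = 35.2448.

T² ≈ 35.2448


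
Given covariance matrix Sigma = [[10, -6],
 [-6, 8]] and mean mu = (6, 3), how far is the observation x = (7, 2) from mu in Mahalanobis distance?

Step 1 — centre the observation: (x - mu) = (1, -1).

Step 2 — invert Sigma. det(Sigma) = 10·8 - (-6)² = 44.
  Sigma^{-1} = (1/det) · [[d, -b], [-b, a]] = [[0.1818, 0.1364],
 [0.1364, 0.2273]].

Step 3 — form the quadratic (x - mu)^T · Sigma^{-1} · (x - mu):
  Sigma^{-1} · (x - mu) = (0.0455, -0.0909).
  (x - mu)^T · [Sigma^{-1} · (x - mu)] = (1)·(0.0455) + (-1)·(-0.0909) = 0.1364.

Step 4 — take square root: d = √(0.1364) ≈ 0.3693.

d(x, mu) = √(0.1364) ≈ 0.3693


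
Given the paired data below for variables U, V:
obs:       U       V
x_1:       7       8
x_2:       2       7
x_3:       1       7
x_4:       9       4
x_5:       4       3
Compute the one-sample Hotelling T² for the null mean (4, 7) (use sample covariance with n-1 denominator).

Step 1 — sample mean vector:
  mean(U) = (7 + 2 + 1 + 9 + 4) / 5 = 23/5 = 4.6
  mean(V) = (8 + 7 + 7 + 4 + 3) / 5 = 29/5 = 5.8
  x̄ = (4.6, 5.8),  deviation x̄ - mu_0 = (4.6, 5.8) - (4, 7) = (0.6, -1.2).

Step 2 — sample covariance matrix, S[i,j] = (1/(n-1)) · Σ_k (x_{k,i} - mean_i) · (x_{k,j} - mean_j), divisor n-1 = 4:
  S[U,U] = ((2.4)·(2.4) + (-2.6)·(-2.6) + (-3.6)·(-3.6) + (4.4)·(4.4) + (-0.6)·(-0.6)) / 4 = 45.2/4 = 11.3
  S[U,V] = ((2.4)·(2.2) + (-2.6)·(1.2) + (-3.6)·(1.2) + (4.4)·(-1.8) + (-0.6)·(-2.8)) / 4 = -8.4/4 = -2.1
  S[V,V] = ((2.2)·(2.2) + (1.2)·(1.2) + (1.2)·(1.2) + (-1.8)·(-1.8) + (-2.8)·(-2.8)) / 4 = 18.8/4 = 4.7
  S = [[11.3, -2.1],
 [-2.1, 4.7]].

Step 3 — invert S. det(S) = 11.3·4.7 - (-2.1)² = 48.7.
  S^{-1} = (1/det) · [[d, -b], [-b, a]] = [[0.0965, 0.0431],
 [0.0431, 0.232]].

Step 4 — quadratic form (x̄ - mu_0)^T · S^{-1} · (x̄ - mu_0):
  S^{-1} · (x̄ - mu_0) = (0.0062, -0.2526),
  (x̄ - mu_0)^T · [...] = (0.6)·(0.0062) + (-1.2)·(-0.2526) = 0.3068.

Step 5 — scale by n: T² = 5 · 0.3068 = 1.5339.

T² ≈ 1.5339


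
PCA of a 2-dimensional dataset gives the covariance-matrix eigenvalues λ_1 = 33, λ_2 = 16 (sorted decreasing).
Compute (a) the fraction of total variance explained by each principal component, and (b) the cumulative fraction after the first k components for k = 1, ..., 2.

Step 1 — total variance = trace(Sigma) = Σ λ_i = 33 + 16 = 49.

Step 2 — fraction explained by component i = λ_i / Σ λ:
  PC1: 33/49 = 0.6735
  PC2: 16/49 = 0.3265

Step 3 — cumulative fraction after k components = (λ_1 + ... + λ_k) / Σ λ:
  k = 1: 33/49 = 0.6735
  k = 2: (33 + 16)/49 = 49/49 = 1

Summary (fraction, with percent):

explained: PC1 0.6735 (67.35%), PC2 0.3265 (32.65%);  cumulative: 0.6735, 1


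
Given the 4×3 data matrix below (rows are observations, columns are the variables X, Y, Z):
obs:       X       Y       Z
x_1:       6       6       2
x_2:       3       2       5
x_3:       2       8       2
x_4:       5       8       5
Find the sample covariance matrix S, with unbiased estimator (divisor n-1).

Step 1 — column means:
  mean(X) = (6 + 3 + 2 + 5) / 4 = 16/4 = 4
  mean(Y) = (6 + 2 + 8 + 8) / 4 = 24/4 = 6
  mean(Z) = (2 + 5 + 2 + 5) / 4 = 14/4 = 3.5

Step 2 — sample covariance S[i,j] = (1/(n-1)) · Σ_k (x_{k,i} - mean_i) · (x_{k,j} - mean_j), with n-1 = 3.
  S[X,X] = ((2)·(2) + (-1)·(-1) + (-2)·(-2) + (1)·(1)) / 3 = 10/3 = 3.3333
  S[X,Y] = ((2)·(0) + (-1)·(-4) + (-2)·(2) + (1)·(2)) / 3 = 2/3 = 0.6667
  S[X,Z] = ((2)·(-1.5) + (-1)·(1.5) + (-2)·(-1.5) + (1)·(1.5)) / 3 = 0/3 = 0
  S[Y,Y] = ((0)·(0) + (-4)·(-4) + (2)·(2) + (2)·(2)) / 3 = 24/3 = 8
  S[Y,Z] = ((0)·(-1.5) + (-4)·(1.5) + (2)·(-1.5) + (2)·(1.5)) / 3 = -6/3 = -2
  S[Z,Z] = ((-1.5)·(-1.5) + (1.5)·(1.5) + (-1.5)·(-1.5) + (1.5)·(1.5)) / 3 = 9/3 = 3

S is symmetric (S[j,i] = S[i,j]). Assembling:

S = [[3.3333, 0.6667, 0],
 [0.6667, 8, -2],
 [0, -2, 3]]


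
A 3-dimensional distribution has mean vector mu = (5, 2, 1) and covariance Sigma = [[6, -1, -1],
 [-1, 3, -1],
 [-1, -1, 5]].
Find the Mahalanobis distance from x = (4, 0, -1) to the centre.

Step 1 — centre the observation: (x - mu) = (-1, -2, -2).

Step 2 — invert Sigma (cofactor / det for 3×3, or solve directly):
  Sigma^{-1} = [[0.1892, 0.0811, 0.0541],
 [0.0811, 0.3919, 0.0946],
 [0.0541, 0.0946, 0.2297]].

Step 3 — form the quadratic (x - mu)^T · Sigma^{-1} · (x - mu):
  Sigma^{-1} · (x - mu) = (-0.4595, -1.0541, -0.7027).
  (x - mu)^T · [Sigma^{-1} · (x - mu)] = (-1)·(-0.4595) + (-2)·(-1.0541) + (-2)·(-0.7027) = 3.973.

Step 4 — take square root: d = √(3.973) ≈ 1.9932.

d(x, mu) = √(3.973) ≈ 1.9932


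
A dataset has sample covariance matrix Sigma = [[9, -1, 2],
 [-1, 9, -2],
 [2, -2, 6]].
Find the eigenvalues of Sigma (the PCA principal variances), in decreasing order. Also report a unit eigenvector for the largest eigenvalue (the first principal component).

Step 1 — characteristic polynomial p(λ) = det(λI - Sigma) = λ³ - tr·λ² + c_1·λ - det, where tr = trace, c_1 = sum of the principal 2×2 minors, det = det(Sigma):
  tr = 9 + 9 + 6 = 24,
  c_1 = (9·9 - (-1)²) + (9·6 - (2)²) + (9·6 - (-2)²) = 80 + 50 + 50 = 180,
  det = 9·(9·6 - (-2)²) - (-1)·((-1)·6 - (-2)·(2)) + (2)·((-1)·(-2) - 9·(2)) = 9·(50) - (-1)·(-2) + (2)·(-16) = 416.
  So p(λ) = λ³ - 24λ² + 180λ - 416.
Step 2 — look for an integer root (rational root theorem: any rational root is an integer divisor of 416). Testing λ = 8:
  p(8) = 512 - 1536 + 1440 - 416 = 0  ✓
  Dividing out (λ - 8): p(λ) = (λ - 8)(λ² - 16λ + 52).
Step 3 — remaining eigenvalues from the quadratic λ² - 16λ + 52 = 0:
  Δ = 16² - 4·52 = 256 - 208 = 48,  λ = (16 ± √48)/2 = (16 ± 6.9282)/2 ≈ 11.4641 or 4.5359.
  Sorted: λ_1 = 11.4641,  λ_2 = 8,  λ_3 = 4.5359  (check: sum = 24 = tr ✓).

Step 4 — unit eigenvector for λ_1 ≈ 11.4641: v spans the null space of (Sigma - λ_1 I), whose rows are
  r_1 = (-2.4641, -1, 2),  r_2 = (-1, -2.4641, -2),  r_3 = (2, -2, -5.4641).
  v is orthogonal to every row, so take v ∝ r_1 × r_2 = ((-1)·(-2) - (2)·(-2.4641), (2)·(-1) - (-2.4641)·(-2), (-2.4641)·(-2.4641) - (-1)·(-1)) ≈ (6.9282, -6.9282, 5.0718).
  Let u = (6.9282, -6.9282, 5.0718).
  ||u|| = √((6.9282)² + (-6.9282)² + (5.0718)²) = √(121.7231) ≈ 11.0328,  v_1 = u/||u|| ≈ (0.628, -0.628, 0.4597) (||v_1|| = 1).

λ_1 = 11.4641,  λ_2 = 8,  λ_3 = 4.5359;  v_1 ≈ (0.628, -0.628, 0.4597)


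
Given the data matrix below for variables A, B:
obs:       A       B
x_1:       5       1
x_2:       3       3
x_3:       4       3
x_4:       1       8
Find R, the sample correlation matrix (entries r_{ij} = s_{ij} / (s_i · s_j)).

Step 1 — column means:
  mean(A) = (5 + 3 + 4 + 1) / 4 = 13/4 = 3.25
  mean(B) = (1 + 3 + 3 + 8) / 4 = 15/4 = 3.75

Step 2 — sample variances and covariances s[i,j] = (1/(n-1)) · Σ_k (x_{k,i} - mean_i) · (x_{k,j} - mean_j), with n-1 = 3:
  s[A,A] = ((1.75)·(1.75) + (-0.25)·(-0.25) + (0.75)·(0.75) + (-2.25)·(-2.25)) / 3 = 8.75/3 = 2.9167
  s[A,B] = ((1.75)·(-2.75) + (-0.25)·(-0.75) + (0.75)·(-0.75) + (-2.25)·(4.25)) / 3 = -14.75/3 = -4.9167
  s[B,B] = ((-2.75)·(-2.75) + (-0.75)·(-0.75) + (-0.75)·(-0.75) + (4.25)·(4.25)) / 3 = 26.75/3 = 8.9167
  Sample standard deviations s_i = √(s[i,i]):
  s(A) = √(2.9167) = 1.7078
  s(B) = √(8.9167) = 2.9861

Step 3 — r_{ij} = s_{ij} / (s_i · s_j):
  r[A,A] = 1 (diagonal).
  r[A,B] = -4.9167 / (1.7078 · 2.9861) = -4.9167 / 5.0997 = -0.9641
  r[B,B] = 1 (diagonal).

R is symmetric with unit diagonal. Assembling:

R = [[1, -0.9641],
 [-0.9641, 1]]


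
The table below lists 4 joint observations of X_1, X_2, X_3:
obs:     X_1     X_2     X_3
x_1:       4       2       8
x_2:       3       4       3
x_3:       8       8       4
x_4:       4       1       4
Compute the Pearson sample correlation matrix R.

Step 1 — column means:
  mean(X_1) = (4 + 3 + 8 + 4) / 4 = 19/4 = 4.75
  mean(X_2) = (2 + 4 + 8 + 1) / 4 = 15/4 = 3.75
  mean(X_3) = (8 + 3 + 4 + 4) / 4 = 19/4 = 4.75

Step 2 — sample variances and covariances s[i,j] = (1/(n-1)) · Σ_k (x_{k,i} - mean_i) · (x_{k,j} - mean_j), with n-1 = 3:
  s[X_1,X_1] = ((-0.75)·(-0.75) + (-1.75)·(-1.75) + (3.25)·(3.25) + (-0.75)·(-0.75)) / 3 = 14.75/3 = 4.9167
  s[X_1,X_2] = ((-0.75)·(-1.75) + (-1.75)·(0.25) + (3.25)·(4.25) + (-0.75)·(-2.75)) / 3 = 16.75/3 = 5.5833
  s[X_1,X_3] = ((-0.75)·(3.25) + (-1.75)·(-1.75) + (3.25)·(-0.75) + (-0.75)·(-0.75)) / 3 = -1.25/3 = -0.4167
  s[X_2,X_2] = ((-1.75)·(-1.75) + (0.25)·(0.25) + (4.25)·(4.25) + (-2.75)·(-2.75)) / 3 = 28.75/3 = 9.5833
  s[X_2,X_3] = ((-1.75)·(3.25) + (0.25)·(-1.75) + (4.25)·(-0.75) + (-2.75)·(-0.75)) / 3 = -7.25/3 = -2.4167
  s[X_3,X_3] = ((3.25)·(3.25) + (-1.75)·(-1.75) + (-0.75)·(-0.75) + (-0.75)·(-0.75)) / 3 = 14.75/3 = 4.9167
  Sample standard deviations s_i = √(s[i,i]):
  s(X_1) = √(4.9167) = 2.2174
  s(X_2) = √(9.5833) = 3.0957
  s(X_3) = √(4.9167) = 2.2174

Step 3 — r_{ij} = s_{ij} / (s_i · s_j):
  r[X_1,X_1] = 1 (diagonal).
  r[X_1,X_2] = 5.5833 / (2.2174 · 3.0957) = 5.5833 / 6.8643 = 0.8134
  r[X_1,X_3] = -0.4167 / (2.2174 · 2.2174) = -0.4167 / 4.9167 = -0.0847
  r[X_2,X_2] = 1 (diagonal).
  r[X_2,X_3] = -2.4167 / (3.0957 · 2.2174) = -2.4167 / 6.8643 = -0.3521
  r[X_3,X_3] = 1 (diagonal).

R is symmetric with unit diagonal. Assembling:

R = [[1, 0.8134, -0.0847],
 [0.8134, 1, -0.3521],
 [-0.0847, -0.3521, 1]]


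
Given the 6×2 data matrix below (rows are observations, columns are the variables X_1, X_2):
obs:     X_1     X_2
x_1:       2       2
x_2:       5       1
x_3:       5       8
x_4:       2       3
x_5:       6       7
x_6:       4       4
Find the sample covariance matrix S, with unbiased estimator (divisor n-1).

Step 1 — column means:
  mean(X_1) = (2 + 5 + 5 + 2 + 6 + 4) / 6 = 24/6 = 4
  mean(X_2) = (2 + 1 + 8 + 3 + 7 + 4) / 6 = 25/6 = 4.1667

Step 2 — sample covariance S[i,j] = (1/(n-1)) · Σ_k (x_{k,i} - mean_i) · (x_{k,j} - mean_j), with n-1 = 5.
  S[X_1,X_1] = ((-2)·(-2) + (1)·(1) + (1)·(1) + (-2)·(-2) + (2)·(2) + (0)·(0)) / 5 = 14/5 = 2.8
  S[X_1,X_2] = ((-2)·(-2.1667) + (1)·(-3.1667) + (1)·(3.8333) + (-2)·(-1.1667) + (2)·(2.8333) + (0)·(-0.1667)) / 5 = 13/5 = 2.6
  S[X_2,X_2] = ((-2.1667)·(-2.1667) + (-3.1667)·(-3.1667) + (3.8333)·(3.8333) + (-1.1667)·(-1.1667) + (2.8333)·(2.8333) + (-0.1667)·(-0.1667)) / 5 = 38.8333/5 = 7.7667

S is symmetric (S[j,i] = S[i,j]). Assembling:

S = [[2.8, 2.6],
 [2.6, 7.7667]]


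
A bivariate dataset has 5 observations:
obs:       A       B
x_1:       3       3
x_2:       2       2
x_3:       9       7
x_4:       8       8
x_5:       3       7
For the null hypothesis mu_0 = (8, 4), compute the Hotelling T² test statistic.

Step 1 — sample mean vector:
  mean(A) = (3 + 2 + 9 + 8 + 3) / 5 = 25/5 = 5
  mean(B) = (3 + 2 + 7 + 8 + 7) / 5 = 27/5 = 5.4
  x̄ = (5, 5.4),  deviation x̄ - mu_0 = (5, 5.4) - (8, 4) = (-3, 1.4).

Step 2 — sample covariance matrix, S[i,j] = (1/(n-1)) · Σ_k (x_{k,i} - mean_i) · (x_{k,j} - mean_j), divisor n-1 = 4:
  S[A,A] = ((-2)·(-2) + (-3)·(-3) + (4)·(4) + (3)·(3) + (-2)·(-2)) / 4 = 42/4 = 10.5
  S[A,B] = ((-2)·(-2.4) + (-3)·(-3.4) + (4)·(1.6) + (3)·(2.6) + (-2)·(1.6)) / 4 = 26/4 = 6.5
  S[B,B] = ((-2.4)·(-2.4) + (-3.4)·(-3.4) + (1.6)·(1.6) + (2.6)·(2.6) + (1.6)·(1.6)) / 4 = 29.2/4 = 7.3
  S = [[10.5, 6.5],
 [6.5, 7.3]].

Step 3 — invert S. det(S) = 10.5·7.3 - (6.5)² = 34.4.
  S^{-1} = (1/det) · [[d, -b], [-b, a]] = [[0.2122, -0.189],
 [-0.189, 0.3052]].

Step 4 — quadratic form (x̄ - mu_0)^T · S^{-1} · (x̄ - mu_0):
  S^{-1} · (x̄ - mu_0) = (-0.9012, 0.9942),
  (x̄ - mu_0)^T · [...] = (-3)·(-0.9012) + (1.4)·(0.9942) = 4.0953.

Step 5 — scale by n: T² = 5 · 4.0953 = 20.4767.

T² ≈ 20.4767


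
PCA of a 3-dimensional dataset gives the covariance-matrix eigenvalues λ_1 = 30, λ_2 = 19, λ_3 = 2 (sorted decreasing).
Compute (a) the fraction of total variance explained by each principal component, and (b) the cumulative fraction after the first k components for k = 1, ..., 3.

Step 1 — total variance = trace(Sigma) = Σ λ_i = 30 + 19 + 2 = 51.

Step 2 — fraction explained by component i = λ_i / Σ λ:
  PC1: 30/51 = 0.5882
  PC2: 19/51 = 0.3725
  PC3: 2/51 = 0.0392

Step 3 — cumulative fraction after k components = (λ_1 + ... + λ_k) / Σ λ:
  k = 1: 30/51 = 0.5882
  k = 2: (30 + 19)/51 = 49/51 = 0.9608
  k = 3: (30 + 19 + 2)/51 = 51/51 = 1

Summary (fraction, with percent):

explained: PC1 0.5882 (58.82%), PC2 0.3725 (37.25%), PC3 0.0392 (3.92%);  cumulative: 0.5882, 0.9608, 1


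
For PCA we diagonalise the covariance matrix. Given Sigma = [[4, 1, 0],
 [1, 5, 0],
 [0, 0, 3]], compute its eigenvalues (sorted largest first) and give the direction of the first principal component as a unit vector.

Step 1 — characteristic polynomial p(λ) = det(λI - Sigma) = λ³ - tr·λ² + c_1·λ - det, where tr = trace, c_1 = sum of the principal 2×2 minors, det = det(Sigma):
  tr = 4 + 5 + 3 = 12,
  c_1 = (4·5 - (1)²) + (4·3 - (0)²) + (5·3 - (0)²) = 19 + 12 + 15 = 46,
  det = 4·(5·3 - (0)²) - (1)·((1)·3 - (0)·(0)) + (0)·((1)·(0) - 5·(0)) = 4·(15) - (1)·(3) + (0)·(0) = 57.
  So p(λ) = λ³ - 12λ² + 46λ - 57.
Step 2 — look for an integer root (rational root theorem: any rational root is an integer divisor of 57). Testing λ = 3:
  p(3) = 27 - 108 + 138 - 57 = 0  ✓
  Dividing out (λ - 3): p(λ) = (λ - 3)(λ² - 9λ + 19).
Step 3 — remaining eigenvalues from the quadratic λ² - 9λ + 19 = 0:
  Δ = 9² - 4·19 = 81 - 76 = 5,  λ = (9 ± √5)/2 = (9 ± 2.2361)/2 ≈ 5.618 or 3.382.
  Sorted: λ_1 = 5.618,  λ_2 = 3.382,  λ_3 = 3  (check: sum = 12 = tr ✓).

Step 4 — unit eigenvector for λ_1 ≈ 5.618: v spans the null space of (Sigma - λ_1 I), whose rows are
  r_1 = (-1.618, 1, 0),  r_2 = (1, -0.618, 0),  r_3 = (0, 0, -2.618).
  v is orthogonal to every row, so take v ∝ r_1 × r_3 = ((1)·(-2.618) - (0)·(0), (0)·(0) - (-1.618)·(-2.618), (-1.618)·(0) - (1)·(0)) ≈ (-2.618, -4.2361, 0).
  Rescale (multiply by -1 so the first nonzero entry is positive): u = (2.618, 4.2361, 0).
  ||u|| = √((2.618)² + (4.2361)² + (0)²) = √(24.7984) ≈ 4.9798,  v_1 = u/||u|| ≈ (0.5257, 0.8507, 0) (||v_1|| = 1).

λ_1 = 5.618,  λ_2 = 3.382,  λ_3 = 3;  v_1 ≈ (0.5257, 0.8507, 0)
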